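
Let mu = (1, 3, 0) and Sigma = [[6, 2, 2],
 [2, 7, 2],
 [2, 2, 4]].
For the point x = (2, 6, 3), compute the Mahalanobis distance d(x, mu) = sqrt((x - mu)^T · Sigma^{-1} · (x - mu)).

Step 1 — centre the observation: (x - mu) = (1, 3, 3).

Step 2 — invert Sigma (cofactor / det for 3×3, or solve directly):
  Sigma^{-1} = [[0.2069, -0.0345, -0.0862],
 [-0.0345, 0.1724, -0.069],
 [-0.0862, -0.069, 0.3276]].

Step 3 — form the quadratic (x - mu)^T · Sigma^{-1} · (x - mu):
  Sigma^{-1} · (x - mu) = (-0.1552, 0.2759, 0.6897).
  (x - mu)^T · [Sigma^{-1} · (x - mu)] = (1)·(-0.1552) + (3)·(0.2759) + (3)·(0.6897) = 2.7414.

Step 4 — take square root: d = √(2.7414) ≈ 1.6557.

d(x, mu) = √(2.7414) ≈ 1.6557


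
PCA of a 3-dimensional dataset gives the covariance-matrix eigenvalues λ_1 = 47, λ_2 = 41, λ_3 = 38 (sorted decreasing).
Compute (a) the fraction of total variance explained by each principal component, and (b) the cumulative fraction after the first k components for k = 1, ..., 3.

Step 1 — total variance = trace(Sigma) = Σ λ_i = 47 + 41 + 38 = 126.

Step 2 — fraction explained by component i = λ_i / Σ λ:
  PC1: 47/126 = 0.373
  PC2: 41/126 = 0.3254
  PC3: 38/126 = 0.3016

Step 3 — cumulative fraction after k components = (λ_1 + ... + λ_k) / Σ λ:
  k = 1: 47/126 = 0.373
  k = 2: (47 + 41)/126 = 88/126 = 0.6984
  k = 3: (47 + 41 + 38)/126 = 126/126 = 1

Summary (fraction, with percent):

explained: PC1 0.373 (37.3%), PC2 0.3254 (32.54%), PC3 0.3016 (30.16%);  cumulative: 0.373, 0.6984, 1


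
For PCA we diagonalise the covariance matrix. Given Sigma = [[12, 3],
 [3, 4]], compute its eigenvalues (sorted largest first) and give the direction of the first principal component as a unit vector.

Step 1 — characteristic polynomial of 2×2 Sigma:
  det(Sigma - λI) = λ² - trace · λ + det = 0.
  trace = 12 + 4 = 16, det = 12·4 - (3)² = 39.
Step 2 — discriminant:
  Δ = trace² - 4·det = 256 - 156 = 100.
Step 3 — eigenvalues:
  λ = (trace ± √Δ)/2 = (16 ± 10)/2,
  λ_1 = 13,  λ_2 = 3.

Step 4 — unit eigenvector for λ_1: solve (Sigma - λ_1 I)v = 0. First row:
  (12 - 13)·v_x + (3)·v_y = 0, i.e. (-1)·v_x + (3)·v_y = 0,
  so v ∝ (b, λ_1 - a) = (3, 1) = u.
  ||u|| = √((3)² + (1)²) = √(10) ≈ 3.1623,
  v_1 = u/||u|| ≈ (0.9487, 0.3162) (||v_1|| = 1).

λ_1 = 13,  λ_2 = 3;  v_1 ≈ (0.9487, 0.3162)


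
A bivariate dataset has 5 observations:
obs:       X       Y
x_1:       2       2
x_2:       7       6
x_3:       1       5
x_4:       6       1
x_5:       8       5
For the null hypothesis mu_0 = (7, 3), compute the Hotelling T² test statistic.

Step 1 — sample mean vector:
  mean(X) = (2 + 7 + 1 + 6 + 8) / 5 = 24/5 = 4.8
  mean(Y) = (2 + 6 + 5 + 1 + 5) / 5 = 19/5 = 3.8
  x̄ = (4.8, 3.8),  deviation x̄ - mu_0 = (4.8, 3.8) - (7, 3) = (-2.2, 0.8).

Step 2 — sample covariance matrix, S[i,j] = (1/(n-1)) · Σ_k (x_{k,i} - mean_i) · (x_{k,j} - mean_j), divisor n-1 = 4:
  S[X,X] = ((-2.8)·(-2.8) + (2.2)·(2.2) + (-3.8)·(-3.8) + (1.2)·(1.2) + (3.2)·(3.2)) / 4 = 38.8/4 = 9.7
  S[X,Y] = ((-2.8)·(-1.8) + (2.2)·(2.2) + (-3.8)·(1.2) + (1.2)·(-2.8) + (3.2)·(1.2)) / 4 = 5.8/4 = 1.45
  S[Y,Y] = ((-1.8)·(-1.8) + (2.2)·(2.2) + (1.2)·(1.2) + (-2.8)·(-2.8) + (1.2)·(1.2)) / 4 = 18.8/4 = 4.7
  S = [[9.7, 1.45],
 [1.45, 4.7]].

Step 3 — invert S. det(S) = 9.7·4.7 - (1.45)² = 43.4875.
  S^{-1} = (1/det) · [[d, -b], [-b, a]] = [[0.1081, -0.0333],
 [-0.0333, 0.2231]].

Step 4 — quadratic form (x̄ - mu_0)^T · S^{-1} · (x̄ - mu_0):
  S^{-1} · (x̄ - mu_0) = (-0.2644, 0.2518),
  (x̄ - mu_0)^T · [...] = (-2.2)·(-0.2644) + (0.8)·(0.2518) = 0.7832.

Step 5 — scale by n: T² = 5 · 0.7832 = 3.9161.

T² ≈ 3.9161


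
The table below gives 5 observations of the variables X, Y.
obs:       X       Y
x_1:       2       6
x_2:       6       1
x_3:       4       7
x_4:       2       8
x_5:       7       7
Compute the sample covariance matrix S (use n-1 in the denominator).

Step 1 — column means:
  mean(X) = (2 + 6 + 4 + 2 + 7) / 5 = 21/5 = 4.2
  mean(Y) = (6 + 1 + 7 + 8 + 7) / 5 = 29/5 = 5.8

Step 2 — sample covariance S[i,j] = (1/(n-1)) · Σ_k (x_{k,i} - mean_i) · (x_{k,j} - mean_j), with n-1 = 4.
  S[X,X] = ((-2.2)·(-2.2) + (1.8)·(1.8) + (-0.2)·(-0.2) + (-2.2)·(-2.2) + (2.8)·(2.8)) / 4 = 20.8/4 = 5.2
  S[X,Y] = ((-2.2)·(0.2) + (1.8)·(-4.8) + (-0.2)·(1.2) + (-2.2)·(2.2) + (2.8)·(1.2)) / 4 = -10.8/4 = -2.7
  S[Y,Y] = ((0.2)·(0.2) + (-4.8)·(-4.8) + (1.2)·(1.2) + (2.2)·(2.2) + (1.2)·(1.2)) / 4 = 30.8/4 = 7.7

S is symmetric (S[j,i] = S[i,j]). Assembling:

S = [[5.2, -2.7],
 [-2.7, 7.7]]


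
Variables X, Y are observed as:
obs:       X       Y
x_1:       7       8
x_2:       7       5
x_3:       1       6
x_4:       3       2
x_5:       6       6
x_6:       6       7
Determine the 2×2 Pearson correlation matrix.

Step 1 — column means:
  mean(X) = (7 + 7 + 1 + 3 + 6 + 6) / 6 = 30/6 = 5
  mean(Y) = (8 + 5 + 6 + 2 + 6 + 7) / 6 = 34/6 = 5.6667

Step 2 — sample variances and covariances s[i,j] = (1/(n-1)) · Σ_k (x_{k,i} - mean_i) · (x_{k,j} - mean_j), with n-1 = 5:
  s[X,X] = ((2)·(2) + (2)·(2) + (-4)·(-4) + (-2)·(-2) + (1)·(1) + (1)·(1)) / 5 = 30/5 = 6
  s[X,Y] = ((2)·(2.3333) + (2)·(-0.6667) + (-4)·(0.3333) + (-2)·(-3.6667) + (1)·(0.3333) + (1)·(1.3333)) / 5 = 11/5 = 2.2
  s[Y,Y] = ((2.3333)·(2.3333) + (-0.6667)·(-0.6667) + (0.3333)·(0.3333) + (-3.6667)·(-3.6667) + (0.3333)·(0.3333) + (1.3333)·(1.3333)) / 5 = 21.3333/5 = 4.2667
  Sample standard deviations s_i = √(s[i,i]):
  s(X) = √(6) = 2.4495
  s(Y) = √(4.2667) = 2.0656

Step 3 — r_{ij} = s_{ij} / (s_i · s_j):
  r[X,X] = 1 (diagonal).
  r[X,Y] = 2.2 / (2.4495 · 2.0656) = 2.2 / 5.0596 = 0.4348
  r[Y,Y] = 1 (diagonal).

R is symmetric with unit diagonal. Assembling:

R = [[1, 0.4348],
 [0.4348, 1]]


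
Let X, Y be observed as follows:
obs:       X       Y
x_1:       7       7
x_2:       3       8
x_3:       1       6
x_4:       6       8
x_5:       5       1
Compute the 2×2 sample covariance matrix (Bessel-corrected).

Step 1 — column means:
  mean(X) = (7 + 3 + 1 + 6 + 5) / 5 = 22/5 = 4.4
  mean(Y) = (7 + 8 + 6 + 8 + 1) / 5 = 30/5 = 6

Step 2 — sample covariance S[i,j] = (1/(n-1)) · Σ_k (x_{k,i} - mean_i) · (x_{k,j} - mean_j), with n-1 = 4.
  S[X,X] = ((2.6)·(2.6) + (-1.4)·(-1.4) + (-3.4)·(-3.4) + (1.6)·(1.6) + (0.6)·(0.6)) / 4 = 23.2/4 = 5.8
  S[X,Y] = ((2.6)·(1) + (-1.4)·(2) + (-3.4)·(0) + (1.6)·(2) + (0.6)·(-5)) / 4 = 0/4 = 0
  S[Y,Y] = ((1)·(1) + (2)·(2) + (0)·(0) + (2)·(2) + (-5)·(-5)) / 4 = 34/4 = 8.5

S is symmetric (S[j,i] = S[i,j]). Assembling:

S = [[5.8, 0],
 [0, 8.5]]


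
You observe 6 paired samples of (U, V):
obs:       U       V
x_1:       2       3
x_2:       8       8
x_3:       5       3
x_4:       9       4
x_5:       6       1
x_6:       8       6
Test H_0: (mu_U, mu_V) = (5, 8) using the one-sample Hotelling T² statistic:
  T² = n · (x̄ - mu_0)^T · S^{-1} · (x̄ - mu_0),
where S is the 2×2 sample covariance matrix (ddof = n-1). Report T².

Step 1 — sample mean vector:
  mean(U) = (2 + 8 + 5 + 9 + 6 + 8) / 6 = 38/6 = 6.3333
  mean(V) = (3 + 8 + 3 + 4 + 1 + 6) / 6 = 25/6 = 4.1667
  x̄ = (6.3333, 4.1667),  deviation x̄ - mu_0 = (6.3333, 4.1667) - (5, 8) = (1.3333, -3.8333).

Step 2 — sample covariance matrix, S[i,j] = (1/(n-1)) · Σ_k (x_{k,i} - mean_i) · (x_{k,j} - mean_j), divisor n-1 = 5:
  S[U,U] = ((-4.3333)·(-4.3333) + (1.6667)·(1.6667) + (-1.3333)·(-1.3333) + (2.6667)·(2.6667) + (-0.3333)·(-0.3333) + (1.6667)·(1.6667)) / 5 = 33.3333/5 = 6.6667
  S[U,V] = ((-4.3333)·(-1.1667) + (1.6667)·(3.8333) + (-1.3333)·(-1.1667) + (2.6667)·(-0.1667) + (-0.3333)·(-3.1667) + (1.6667)·(1.8333)) / 5 = 16.6667/5 = 3.3333
  S[V,V] = ((-1.1667)·(-1.1667) + (3.8333)·(3.8333) + (-1.1667)·(-1.1667) + (-0.1667)·(-0.1667) + (-3.1667)·(-3.1667) + (1.8333)·(1.8333)) / 5 = 30.8333/5 = 6.1667
  S = [[6.6667, 3.3333],
 [3.3333, 6.1667]].

Step 3 — invert S. det(S) = 6.6667·6.1667 - (3.3333)² = 30.
  S^{-1} = (1/det) · [[d, -b], [-b, a]] = [[0.2056, -0.1111],
 [-0.1111, 0.2222]].

Step 4 — quadratic form (x̄ - mu_0)^T · S^{-1} · (x̄ - mu_0):
  S^{-1} · (x̄ - mu_0) = (0.7, -1),
  (x̄ - mu_0)^T · [...] = (1.3333)·(0.7) + (-3.8333)·(-1) = 4.7667.

Step 5 — scale by n: T² = 6 · 4.7667 = 28.6.

T² ≈ 28.6


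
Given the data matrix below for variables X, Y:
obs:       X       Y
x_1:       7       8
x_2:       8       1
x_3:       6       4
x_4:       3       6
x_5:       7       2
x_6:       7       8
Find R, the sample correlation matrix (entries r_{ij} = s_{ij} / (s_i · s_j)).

Step 1 — column means:
  mean(X) = (7 + 8 + 6 + 3 + 7 + 7) / 6 = 38/6 = 6.3333
  mean(Y) = (8 + 1 + 4 + 6 + 2 + 8) / 6 = 29/6 = 4.8333

Step 2 — sample variances and covariances s[i,j] = (1/(n-1)) · Σ_k (x_{k,i} - mean_i) · (x_{k,j} - mean_j), with n-1 = 5:
  s[X,X] = ((0.6667)·(0.6667) + (1.6667)·(1.6667) + (-0.3333)·(-0.3333) + (-3.3333)·(-3.3333) + (0.6667)·(0.6667) + (0.6667)·(0.6667)) / 5 = 15.3333/5 = 3.0667
  s[X,Y] = ((0.6667)·(3.1667) + (1.6667)·(-3.8333) + (-0.3333)·(-0.8333) + (-3.3333)·(1.1667) + (0.6667)·(-2.8333) + (0.6667)·(3.1667)) / 5 = -7.6667/5 = -1.5333
  s[Y,Y] = ((3.1667)·(3.1667) + (-3.8333)·(-3.8333) + (-0.8333)·(-0.8333) + (1.1667)·(1.1667) + (-2.8333)·(-2.8333) + (3.1667)·(3.1667)) / 5 = 44.8333/5 = 8.9667
  Sample standard deviations s_i = √(s[i,i]):
  s(X) = √(3.0667) = 1.7512
  s(Y) = √(8.9667) = 2.9944

Step 3 — r_{ij} = s_{ij} / (s_i · s_j):
  r[X,X] = 1 (diagonal).
  r[X,Y] = -1.5333 / (1.7512 · 2.9944) = -1.5333 / 5.2438 = -0.2924
  r[Y,Y] = 1 (diagonal).

R is symmetric with unit diagonal. Assembling:

R = [[1, -0.2924],
 [-0.2924, 1]]


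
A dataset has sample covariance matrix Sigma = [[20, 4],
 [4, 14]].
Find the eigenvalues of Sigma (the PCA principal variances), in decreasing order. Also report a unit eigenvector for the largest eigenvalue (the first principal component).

Step 1 — characteristic polynomial of 2×2 Sigma:
  det(Sigma - λI) = λ² - trace · λ + det = 0.
  trace = 20 + 14 = 34, det = 20·14 - (4)² = 264.
Step 2 — discriminant:
  Δ = trace² - 4·det = 1156 - 1056 = 100.
Step 3 — eigenvalues:
  λ = (trace ± √Δ)/2 = (34 ± 10)/2,
  λ_1 = 22,  λ_2 = 12.

Step 4 — unit eigenvector for λ_1: solve (Sigma - λ_1 I)v = 0. First row:
  (20 - 22)·v_x + (4)·v_y = 0, i.e. (-2)·v_x + (4)·v_y = 0,
  so v ∝ (b, λ_1 - a) = (4, 2) = u.
  ||u|| = √((4)² + (2)²) = √(20) ≈ 4.4721,
  v_1 = u/||u|| ≈ (0.8944, 0.4472) (||v_1|| = 1).

λ_1 = 22,  λ_2 = 12;  v_1 ≈ (0.8944, 0.4472)


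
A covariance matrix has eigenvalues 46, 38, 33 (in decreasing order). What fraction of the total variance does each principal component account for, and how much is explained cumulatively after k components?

Step 1 — total variance = trace(Sigma) = Σ λ_i = 46 + 38 + 33 = 117.

Step 2 — fraction explained by component i = λ_i / Σ λ:
  PC1: 46/117 = 0.3932
  PC2: 38/117 = 0.3248
  PC3: 33/117 = 0.2821

Step 3 — cumulative fraction after k components = (λ_1 + ... + λ_k) / Σ λ:
  k = 1: 46/117 = 0.3932
  k = 2: (46 + 38)/117 = 84/117 = 0.7179
  k = 3: (46 + 38 + 33)/117 = 117/117 = 1

Summary (fraction, with percent):

explained: PC1 0.3932 (39.32%), PC2 0.3248 (32.48%), PC3 0.2821 (28.21%);  cumulative: 0.3932, 0.7179, 1


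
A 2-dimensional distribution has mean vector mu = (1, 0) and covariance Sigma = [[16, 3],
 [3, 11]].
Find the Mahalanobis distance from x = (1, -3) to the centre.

Step 1 — centre the observation: (x - mu) = (0, -3).

Step 2 — invert Sigma. det(Sigma) = 16·11 - (3)² = 167.
  Sigma^{-1} = (1/det) · [[d, -b], [-b, a]] = [[0.0659, -0.018],
 [-0.018, 0.0958]].

Step 3 — form the quadratic (x - mu)^T · Sigma^{-1} · (x - mu):
  Sigma^{-1} · (x - mu) = (0.0539, -0.2874).
  (x - mu)^T · [Sigma^{-1} · (x - mu)] = (0)·(0.0539) + (-3)·(-0.2874) = 0.8623.

Step 4 — take square root: d = √(0.8623) ≈ 0.9286.

d(x, mu) = √(0.8623) ≈ 0.9286


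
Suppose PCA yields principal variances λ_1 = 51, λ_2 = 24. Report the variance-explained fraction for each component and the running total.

Step 1 — total variance = trace(Sigma) = Σ λ_i = 51 + 24 = 75.

Step 2 — fraction explained by component i = λ_i / Σ λ:
  PC1: 51/75 = 0.68
  PC2: 24/75 = 0.32

Step 3 — cumulative fraction after k components = (λ_1 + ... + λ_k) / Σ λ:
  k = 1: 51/75 = 0.68
  k = 2: (51 + 24)/75 = 75/75 = 1

Summary (fraction, with percent):

explained: PC1 0.68 (68%), PC2 0.32 (32%);  cumulative: 0.68, 1


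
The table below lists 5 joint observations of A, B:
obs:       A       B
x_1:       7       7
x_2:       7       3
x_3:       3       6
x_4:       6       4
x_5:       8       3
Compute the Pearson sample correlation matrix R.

Step 1 — column means:
  mean(A) = (7 + 7 + 3 + 6 + 8) / 5 = 31/5 = 6.2
  mean(B) = (7 + 3 + 6 + 4 + 3) / 5 = 23/5 = 4.6

Step 2 — sample variances and covariances s[i,j] = (1/(n-1)) · Σ_k (x_{k,i} - mean_i) · (x_{k,j} - mean_j), with n-1 = 4:
  s[A,A] = ((0.8)·(0.8) + (0.8)·(0.8) + (-3.2)·(-3.2) + (-0.2)·(-0.2) + (1.8)·(1.8)) / 4 = 14.8/4 = 3.7
  s[A,B] = ((0.8)·(2.4) + (0.8)·(-1.6) + (-3.2)·(1.4) + (-0.2)·(-0.6) + (1.8)·(-1.6)) / 4 = -6.6/4 = -1.65
  s[B,B] = ((2.4)·(2.4) + (-1.6)·(-1.6) + (1.4)·(1.4) + (-0.6)·(-0.6) + (-1.6)·(-1.6)) / 4 = 13.2/4 = 3.3
  Sample standard deviations s_i = √(s[i,i]):
  s(A) = √(3.7) = 1.9235
  s(B) = √(3.3) = 1.8166

Step 3 — r_{ij} = s_{ij} / (s_i · s_j):
  r[A,A] = 1 (diagonal).
  r[A,B] = -1.65 / (1.9235 · 1.8166) = -1.65 / 3.4943 = -0.4722
  r[B,B] = 1 (diagonal).

R is symmetric with unit diagonal. Assembling:

R = [[1, -0.4722],
 [-0.4722, 1]]


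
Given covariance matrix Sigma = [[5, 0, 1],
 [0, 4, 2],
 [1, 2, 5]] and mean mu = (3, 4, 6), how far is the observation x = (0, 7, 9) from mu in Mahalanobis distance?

Step 1 — centre the observation: (x - mu) = (-3, 3, 3).

Step 2 — invert Sigma (cofactor / det for 3×3, or solve directly):
  Sigma^{-1} = [[0.2105, 0.0263, -0.0526],
 [0.0263, 0.3158, -0.1316],
 [-0.0526, -0.1316, 0.2632]].

Step 3 — form the quadratic (x - mu)^T · Sigma^{-1} · (x - mu):
  Sigma^{-1} · (x - mu) = (-0.7105, 0.4737, 0.5526).
  (x - mu)^T · [Sigma^{-1} · (x - mu)] = (-3)·(-0.7105) + (3)·(0.4737) + (3)·(0.5526) = 5.2105.

Step 4 — take square root: d = √(5.2105) ≈ 2.2827.

d(x, mu) = √(5.2105) ≈ 2.2827


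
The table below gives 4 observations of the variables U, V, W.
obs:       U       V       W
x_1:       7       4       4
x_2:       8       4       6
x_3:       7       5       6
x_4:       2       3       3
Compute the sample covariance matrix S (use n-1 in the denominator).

Step 1 — column means:
  mean(U) = (7 + 8 + 7 + 2) / 4 = 24/4 = 6
  mean(V) = (4 + 4 + 5 + 3) / 4 = 16/4 = 4
  mean(W) = (4 + 6 + 6 + 3) / 4 = 19/4 = 4.75

Step 2 — sample covariance S[i,j] = (1/(n-1)) · Σ_k (x_{k,i} - mean_i) · (x_{k,j} - mean_j), with n-1 = 3.
  S[U,U] = ((1)·(1) + (2)·(2) + (1)·(1) + (-4)·(-4)) / 3 = 22/3 = 7.3333
  S[U,V] = ((1)·(0) + (2)·(0) + (1)·(1) + (-4)·(-1)) / 3 = 5/3 = 1.6667
  S[U,W] = ((1)·(-0.75) + (2)·(1.25) + (1)·(1.25) + (-4)·(-1.75)) / 3 = 10/3 = 3.3333
  S[V,V] = ((0)·(0) + (0)·(0) + (1)·(1) + (-1)·(-1)) / 3 = 2/3 = 0.6667
  S[V,W] = ((0)·(-0.75) + (0)·(1.25) + (1)·(1.25) + (-1)·(-1.75)) / 3 = 3/3 = 1
  S[W,W] = ((-0.75)·(-0.75) + (1.25)·(1.25) + (1.25)·(1.25) + (-1.75)·(-1.75)) / 3 = 6.75/3 = 2.25

S is symmetric (S[j,i] = S[i,j]). Assembling:

S = [[7.3333, 1.6667, 3.3333],
 [1.6667, 0.6667, 1],
 [3.3333, 1, 2.25]]


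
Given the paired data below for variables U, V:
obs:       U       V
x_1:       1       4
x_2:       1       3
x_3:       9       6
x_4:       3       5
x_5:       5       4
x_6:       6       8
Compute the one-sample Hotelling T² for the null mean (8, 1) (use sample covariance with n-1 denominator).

Step 1 — sample mean vector:
  mean(U) = (1 + 1 + 9 + 3 + 5 + 6) / 6 = 25/6 = 4.1667
  mean(V) = (4 + 3 + 6 + 5 + 4 + 8) / 6 = 30/6 = 5
  x̄ = (4.1667, 5),  deviation x̄ - mu_0 = (4.1667, 5) - (8, 1) = (-3.8333, 4).

Step 2 — sample covariance matrix, S[i,j] = (1/(n-1)) · Σ_k (x_{k,i} - mean_i) · (x_{k,j} - mean_j), divisor n-1 = 5:
  S[U,U] = ((-3.1667)·(-3.1667) + (-3.1667)·(-3.1667) + (4.8333)·(4.8333) + (-1.1667)·(-1.1667) + (0.8333)·(0.8333) + (1.8333)·(1.8333)) / 5 = 48.8333/5 = 9.7667
  S[U,V] = ((-3.1667)·(-1) + (-3.1667)·(-2) + (4.8333)·(1) + (-1.1667)·(0) + (0.8333)·(-1) + (1.8333)·(3)) / 5 = 19/5 = 3.8
  S[V,V] = ((-1)·(-1) + (-2)·(-2) + (1)·(1) + (0)·(0) + (-1)·(-1) + (3)·(3)) / 5 = 16/5 = 3.2
  S = [[9.7667, 3.8],
 [3.8, 3.2]].

Step 3 — invert S. det(S) = 9.7667·3.2 - (3.8)² = 16.8133.
  S^{-1} = (1/det) · [[d, -b], [-b, a]] = [[0.1903, -0.226],
 [-0.226, 0.5809]].

Step 4 — quadratic form (x̄ - mu_0)^T · S^{-1} · (x̄ - mu_0):
  S^{-1} · (x̄ - mu_0) = (-1.6336, 3.1899),
  (x̄ - mu_0)^T · [...] = (-3.8333)·(-1.6336) + (4)·(3.1899) = 19.0219.

Step 5 — scale by n: T² = 6 · 19.0219 = 114.1316.

T² ≈ 114.1316


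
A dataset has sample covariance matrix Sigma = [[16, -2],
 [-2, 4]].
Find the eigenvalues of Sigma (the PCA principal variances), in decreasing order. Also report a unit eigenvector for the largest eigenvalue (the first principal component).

Step 1 — characteristic polynomial of 2×2 Sigma:
  det(Sigma - λI) = λ² - trace · λ + det = 0.
  trace = 16 + 4 = 20, det = 16·4 - (-2)² = 60.
Step 2 — discriminant:
  Δ = trace² - 4·det = 400 - 240 = 160.
Step 3 — eigenvalues:
  λ = (trace ± √Δ)/2 = (20 ± 12.6491)/2,
  λ_1 = 16.3246,  λ_2 = 3.6754.

Step 4 — unit eigenvector for λ_1: solve (Sigma - λ_1 I)v = 0. First row:
  (16 - 16.3246)·v_x + (-2)·v_y = 0, i.e. (-0.3246)·v_x + (-2)·v_y = 0,
  so v ∝ (b, λ_1 - a) = (-2, 0.3246); multiply by -1 so the first entry is positive: u = (2, -0.3246).
  ||u|| = √((2)² + (-0.3246)²) = √(4.1053) ≈ 2.0262,
  v_1 = u/||u|| ≈ (0.9871, -0.1602) (||v_1|| = 1).

λ_1 = 16.3246,  λ_2 = 3.6754;  v_1 ≈ (0.9871, -0.1602)


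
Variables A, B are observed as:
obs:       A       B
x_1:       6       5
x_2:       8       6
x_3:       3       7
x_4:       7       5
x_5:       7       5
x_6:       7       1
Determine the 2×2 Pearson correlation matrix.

Step 1 — column means:
  mean(A) = (6 + 8 + 3 + 7 + 7 + 7) / 6 = 38/6 = 6.3333
  mean(B) = (5 + 6 + 7 + 5 + 5 + 1) / 6 = 29/6 = 4.8333

Step 2 — sample variances and covariances s[i,j] = (1/(n-1)) · Σ_k (x_{k,i} - mean_i) · (x_{k,j} - mean_j), with n-1 = 5:
  s[A,A] = ((-0.3333)·(-0.3333) + (1.6667)·(1.6667) + (-3.3333)·(-3.3333) + (0.6667)·(0.6667) + (0.6667)·(0.6667) + (0.6667)·(0.6667)) / 5 = 15.3333/5 = 3.0667
  s[A,B] = ((-0.3333)·(0.1667) + (1.6667)·(1.1667) + (-3.3333)·(2.1667) + (0.6667)·(0.1667) + (0.6667)·(0.1667) + (0.6667)·(-3.8333)) / 5 = -7.6667/5 = -1.5333
  s[B,B] = ((0.1667)·(0.1667) + (1.1667)·(1.1667) + (2.1667)·(2.1667) + (0.1667)·(0.1667) + (0.1667)·(0.1667) + (-3.8333)·(-3.8333)) / 5 = 20.8333/5 = 4.1667
  Sample standard deviations s_i = √(s[i,i]):
  s(A) = √(3.0667) = 1.7512
  s(B) = √(4.1667) = 2.0412

Step 3 — r_{ij} = s_{ij} / (s_i · s_j):
  r[A,A] = 1 (diagonal).
  r[A,B] = -1.5333 / (1.7512 · 2.0412) = -1.5333 / 3.5746 = -0.429
  r[B,B] = 1 (diagonal).

R is symmetric with unit diagonal. Assembling:

R = [[1, -0.429],
 [-0.429, 1]]


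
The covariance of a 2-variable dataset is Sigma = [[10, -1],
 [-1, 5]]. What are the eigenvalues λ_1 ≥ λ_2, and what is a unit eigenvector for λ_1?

Step 1 — characteristic polynomial of 2×2 Sigma:
  det(Sigma - λI) = λ² - trace · λ + det = 0.
  trace = 10 + 5 = 15, det = 10·5 - (-1)² = 49.
Step 2 — discriminant:
  Δ = trace² - 4·det = 225 - 196 = 29.
Step 3 — eigenvalues:
  λ = (trace ± √Δ)/2 = (15 ± 5.3852)/2,
  λ_1 = 10.1926,  λ_2 = 4.8074.

Step 4 — unit eigenvector for λ_1: solve (Sigma - λ_1 I)v = 0. First row:
  (10 - 10.1926)·v_x + (-1)·v_y = 0, i.e. (-0.1926)·v_x + (-1)·v_y = 0,
  so v ∝ (b, λ_1 - a) = (-1, 0.1926); multiply by -1 so the first entry is positive: u = (1, -0.1926).
  ||u|| = √((1)² + (-0.1926)²) = √(1.0371) ≈ 1.0184,
  v_1 = u/||u|| ≈ (0.982, -0.1891) (||v_1|| = 1).

λ_1 = 10.1926,  λ_2 = 4.8074;  v_1 ≈ (0.982, -0.1891)


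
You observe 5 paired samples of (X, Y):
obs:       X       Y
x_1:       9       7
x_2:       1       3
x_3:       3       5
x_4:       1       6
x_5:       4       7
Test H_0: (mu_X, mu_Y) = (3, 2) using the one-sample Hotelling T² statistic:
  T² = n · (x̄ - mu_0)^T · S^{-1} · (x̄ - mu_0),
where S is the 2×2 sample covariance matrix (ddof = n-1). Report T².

Step 1 — sample mean vector:
  mean(X) = (9 + 1 + 3 + 1 + 4) / 5 = 18/5 = 3.6
  mean(Y) = (7 + 3 + 5 + 6 + 7) / 5 = 28/5 = 5.6
  x̄ = (3.6, 5.6),  deviation x̄ - mu_0 = (3.6, 5.6) - (3, 2) = (0.6, 3.6).

Step 2 — sample covariance matrix, S[i,j] = (1/(n-1)) · Σ_k (x_{k,i} - mean_i) · (x_{k,j} - mean_j), divisor n-1 = 4:
  S[X,X] = ((5.4)·(5.4) + (-2.6)·(-2.6) + (-0.6)·(-0.6) + (-2.6)·(-2.6) + (0.4)·(0.4)) / 4 = 43.2/4 = 10.8
  S[X,Y] = ((5.4)·(1.4) + (-2.6)·(-2.6) + (-0.6)·(-0.6) + (-2.6)·(0.4) + (0.4)·(1.4)) / 4 = 14.2/4 = 3.55
  S[Y,Y] = ((1.4)·(1.4) + (-2.6)·(-2.6) + (-0.6)·(-0.6) + (0.4)·(0.4) + (1.4)·(1.4)) / 4 = 11.2/4 = 2.8
  S = [[10.8, 3.55],
 [3.55, 2.8]].

Step 3 — invert S. det(S) = 10.8·2.8 - (3.55)² = 17.6375.
  S^{-1} = (1/det) · [[d, -b], [-b, a]] = [[0.1588, -0.2013],
 [-0.2013, 0.6123]].

Step 4 — quadratic form (x̄ - mu_0)^T · S^{-1} · (x̄ - mu_0):
  S^{-1} · (x̄ - mu_0) = (-0.6293, 2.0836),
  (x̄ - mu_0)^T · [...] = (0.6)·(-0.6293) + (3.6)·(2.0836) = 7.1235.

Step 5 — scale by n: T² = 5 · 7.1235 = 35.6173.

T² ≈ 35.6173


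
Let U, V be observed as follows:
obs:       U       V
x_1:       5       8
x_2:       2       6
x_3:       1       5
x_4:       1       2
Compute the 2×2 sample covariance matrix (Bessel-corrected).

Step 1 — column means:
  mean(U) = (5 + 2 + 1 + 1) / 4 = 9/4 = 2.25
  mean(V) = (8 + 6 + 5 + 2) / 4 = 21/4 = 5.25

Step 2 — sample covariance S[i,j] = (1/(n-1)) · Σ_k (x_{k,i} - mean_i) · (x_{k,j} - mean_j), with n-1 = 3.
  S[U,U] = ((2.75)·(2.75) + (-0.25)·(-0.25) + (-1.25)·(-1.25) + (-1.25)·(-1.25)) / 3 = 10.75/3 = 3.5833
  S[U,V] = ((2.75)·(2.75) + (-0.25)·(0.75) + (-1.25)·(-0.25) + (-1.25)·(-3.25)) / 3 = 11.75/3 = 3.9167
  S[V,V] = ((2.75)·(2.75) + (0.75)·(0.75) + (-0.25)·(-0.25) + (-3.25)·(-3.25)) / 3 = 18.75/3 = 6.25

S is symmetric (S[j,i] = S[i,j]). Assembling:

S = [[3.5833, 3.9167],
 [3.9167, 6.25]]


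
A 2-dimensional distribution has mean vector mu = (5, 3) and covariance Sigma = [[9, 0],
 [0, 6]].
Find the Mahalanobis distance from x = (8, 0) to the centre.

Step 1 — centre the observation: (x - mu) = (3, -3).

Step 2 — invert Sigma. det(Sigma) = 9·6 - (0)² = 54.
  Sigma^{-1} = (1/det) · [[d, -b], [-b, a]] = [[0.1111, 0],
 [0, 0.1667]].

Step 3 — form the quadratic (x - mu)^T · Sigma^{-1} · (x - mu):
  Sigma^{-1} · (x - mu) = (0.3333, -0.5).
  (x - mu)^T · [Sigma^{-1} · (x - mu)] = (3)·(0.3333) + (-3)·(-0.5) = 2.5.

Step 4 — take square root: d = √(2.5) ≈ 1.5811.

d(x, mu) = √(2.5) ≈ 1.5811


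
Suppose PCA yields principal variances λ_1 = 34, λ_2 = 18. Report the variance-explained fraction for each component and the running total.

Step 1 — total variance = trace(Sigma) = Σ λ_i = 34 + 18 = 52.

Step 2 — fraction explained by component i = λ_i / Σ λ:
  PC1: 34/52 = 0.6538
  PC2: 18/52 = 0.3462

Step 3 — cumulative fraction after k components = (λ_1 + ... + λ_k) / Σ λ:
  k = 1: 34/52 = 0.6538
  k = 2: (34 + 18)/52 = 52/52 = 1

Summary (fraction, with percent):

explained: PC1 0.6538 (65.38%), PC2 0.3462 (34.62%);  cumulative: 0.6538, 1


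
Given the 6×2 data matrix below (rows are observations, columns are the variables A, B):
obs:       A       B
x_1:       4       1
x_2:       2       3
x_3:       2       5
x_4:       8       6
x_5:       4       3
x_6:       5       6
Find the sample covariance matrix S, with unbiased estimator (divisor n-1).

Step 1 — column means:
  mean(A) = (4 + 2 + 2 + 8 + 4 + 5) / 6 = 25/6 = 4.1667
  mean(B) = (1 + 3 + 5 + 6 + 3 + 6) / 6 = 24/6 = 4

Step 2 — sample covariance S[i,j] = (1/(n-1)) · Σ_k (x_{k,i} - mean_i) · (x_{k,j} - mean_j), with n-1 = 5.
  S[A,A] = ((-0.1667)·(-0.1667) + (-2.1667)·(-2.1667) + (-2.1667)·(-2.1667) + (3.8333)·(3.8333) + (-0.1667)·(-0.1667) + (0.8333)·(0.8333)) / 5 = 24.8333/5 = 4.9667
  S[A,B] = ((-0.1667)·(-3) + (-2.1667)·(-1) + (-2.1667)·(1) + (3.8333)·(2) + (-0.1667)·(-1) + (0.8333)·(2)) / 5 = 10/5 = 2
  S[B,B] = ((-3)·(-3) + (-1)·(-1) + (1)·(1) + (2)·(2) + (-1)·(-1) + (2)·(2)) / 5 = 20/5 = 4

S is symmetric (S[j,i] = S[i,j]). Assembling:

S = [[4.9667, 2],
 [2, 4]]


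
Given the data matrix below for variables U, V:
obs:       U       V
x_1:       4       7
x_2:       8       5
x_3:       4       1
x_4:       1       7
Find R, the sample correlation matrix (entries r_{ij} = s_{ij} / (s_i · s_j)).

Step 1 — column means:
  mean(U) = (4 + 8 + 4 + 1) / 4 = 17/4 = 4.25
  mean(V) = (7 + 5 + 1 + 7) / 4 = 20/4 = 5

Step 2 — sample variances and covariances s[i,j] = (1/(n-1)) · Σ_k (x_{k,i} - mean_i) · (x_{k,j} - mean_j), with n-1 = 3:
  s[U,U] = ((-0.25)·(-0.25) + (3.75)·(3.75) + (-0.25)·(-0.25) + (-3.25)·(-3.25)) / 3 = 24.75/3 = 8.25
  s[U,V] = ((-0.25)·(2) + (3.75)·(0) + (-0.25)·(-4) + (-3.25)·(2)) / 3 = -6/3 = -2
  s[V,V] = ((2)·(2) + (0)·(0) + (-4)·(-4) + (2)·(2)) / 3 = 24/3 = 8
  Sample standard deviations s_i = √(s[i,i]):
  s(U) = √(8.25) = 2.8723
  s(V) = √(8) = 2.8284

Step 3 — r_{ij} = s_{ij} / (s_i · s_j):
  r[U,U] = 1 (diagonal).
  r[U,V] = -2 / (2.8723 · 2.8284) = -2 / 8.124 = -0.2462
  r[V,V] = 1 (diagonal).

R is symmetric with unit diagonal. Assembling:

R = [[1, -0.2462],
 [-0.2462, 1]]


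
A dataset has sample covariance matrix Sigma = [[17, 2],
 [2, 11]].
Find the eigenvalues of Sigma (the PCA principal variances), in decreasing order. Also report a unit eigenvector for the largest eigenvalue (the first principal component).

Step 1 — characteristic polynomial of 2×2 Sigma:
  det(Sigma - λI) = λ² - trace · λ + det = 0.
  trace = 17 + 11 = 28, det = 17·11 - (2)² = 183.
Step 2 — discriminant:
  Δ = trace² - 4·det = 784 - 732 = 52.
Step 3 — eigenvalues:
  λ = (trace ± √Δ)/2 = (28 ± 7.2111)/2,
  λ_1 = 17.6056,  λ_2 = 10.3944.

Step 4 — unit eigenvector for λ_1: solve (Sigma - λ_1 I)v = 0. First row:
  (17 - 17.6056)·v_x + (2)·v_y = 0, i.e. (-0.6056)·v_x + (2)·v_y = 0,
  so v ∝ (b, λ_1 - a) = (2, 0.6056) = u.
  ||u|| = √((2)² + (0.6056)²) = √(4.3667) ≈ 2.0897,
  v_1 = u/||u|| ≈ (0.9571, 0.2898) (||v_1|| = 1).

λ_1 = 17.6056,  λ_2 = 10.3944;  v_1 ≈ (0.9571, 0.2898)


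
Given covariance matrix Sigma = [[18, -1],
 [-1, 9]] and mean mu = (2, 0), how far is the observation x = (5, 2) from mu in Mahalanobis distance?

Step 1 — centre the observation: (x - mu) = (3, 2).

Step 2 — invert Sigma. det(Sigma) = 18·9 - (-1)² = 161.
  Sigma^{-1} = (1/det) · [[d, -b], [-b, a]] = [[0.0559, 0.0062],
 [0.0062, 0.1118]].

Step 3 — form the quadratic (x - mu)^T · Sigma^{-1} · (x - mu):
  Sigma^{-1} · (x - mu) = (0.1801, 0.2422).
  (x - mu)^T · [Sigma^{-1} · (x - mu)] = (3)·(0.1801) + (2)·(0.2422) = 1.0248.

Step 4 — take square root: d = √(1.0248) ≈ 1.0123.

d(x, mu) = √(1.0248) ≈ 1.0123


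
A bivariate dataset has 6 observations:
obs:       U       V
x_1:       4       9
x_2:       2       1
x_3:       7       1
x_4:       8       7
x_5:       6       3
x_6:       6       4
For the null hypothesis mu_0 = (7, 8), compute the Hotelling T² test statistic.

Step 1 — sample mean vector:
  mean(U) = (4 + 2 + 7 + 8 + 6 + 6) / 6 = 33/6 = 5.5
  mean(V) = (9 + 1 + 1 + 7 + 3 + 4) / 6 = 25/6 = 4.1667
  x̄ = (5.5, 4.1667),  deviation x̄ - mu_0 = (5.5, 4.1667) - (7, 8) = (-1.5, -3.8333).

Step 2 — sample covariance matrix, S[i,j] = (1/(n-1)) · Σ_k (x_{k,i} - mean_i) · (x_{k,j} - mean_j), divisor n-1 = 5:
  S[U,U] = ((-1.5)·(-1.5) + (-3.5)·(-3.5) + (1.5)·(1.5) + (2.5)·(2.5) + (0.5)·(0.5) + (0.5)·(0.5)) / 5 = 23.5/5 = 4.7
  S[U,V] = ((-1.5)·(4.8333) + (-3.5)·(-3.1667) + (1.5)·(-3.1667) + (2.5)·(2.8333) + (0.5)·(-1.1667) + (0.5)·(-0.1667)) / 5 = 5.5/5 = 1.1
  S[V,V] = ((4.8333)·(4.8333) + (-3.1667)·(-3.1667) + (-3.1667)·(-3.1667) + (2.8333)·(2.8333) + (-1.1667)·(-1.1667) + (-0.1667)·(-0.1667)) / 5 = 52.8333/5 = 10.5667
  S = [[4.7, 1.1],
 [1.1, 10.5667]].

Step 3 — invert S. det(S) = 4.7·10.5667 - (1.1)² = 48.4533.
  S^{-1} = (1/det) · [[d, -b], [-b, a]] = [[0.2181, -0.0227],
 [-0.0227, 0.097]].

Step 4 — quadratic form (x̄ - mu_0)^T · S^{-1} · (x̄ - mu_0):
  S^{-1} · (x̄ - mu_0) = (-0.2401, -0.3378),
  (x̄ - mu_0)^T · [...] = (-1.5)·(-0.2401) + (-3.8333)·(-0.3378) = 1.655.

Step 5 — scale by n: T² = 6 · 1.655 = 9.9298.

T² ≈ 9.9298


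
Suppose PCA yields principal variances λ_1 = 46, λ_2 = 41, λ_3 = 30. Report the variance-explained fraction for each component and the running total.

Step 1 — total variance = trace(Sigma) = Σ λ_i = 46 + 41 + 30 = 117.

Step 2 — fraction explained by component i = λ_i / Σ λ:
  PC1: 46/117 = 0.3932
  PC2: 41/117 = 0.3504
  PC3: 30/117 = 0.2564

Step 3 — cumulative fraction after k components = (λ_1 + ... + λ_k) / Σ λ:
  k = 1: 46/117 = 0.3932
  k = 2: (46 + 41)/117 = 87/117 = 0.7436
  k = 3: (46 + 41 + 30)/117 = 117/117 = 1

Summary (fraction, with percent):

explained: PC1 0.3932 (39.32%), PC2 0.3504 (35.04%), PC3 0.2564 (25.64%);  cumulative: 0.3932, 0.7436, 1


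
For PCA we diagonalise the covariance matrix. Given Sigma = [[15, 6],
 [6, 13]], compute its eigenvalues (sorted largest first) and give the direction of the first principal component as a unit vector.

Step 1 — characteristic polynomial of 2×2 Sigma:
  det(Sigma - λI) = λ² - trace · λ + det = 0.
  trace = 15 + 13 = 28, det = 15·13 - (6)² = 159.
Step 2 — discriminant:
  Δ = trace² - 4·det = 784 - 636 = 148.
Step 3 — eigenvalues:
  λ = (trace ± √Δ)/2 = (28 ± 12.1655)/2,
  λ_1 = 20.0828,  λ_2 = 7.9172.

Step 4 — unit eigenvector for λ_1: solve (Sigma - λ_1 I)v = 0. First row:
  (15 - 20.0828)·v_x + (6)·v_y = 0, i.e. (-5.0828)·v_x + (6)·v_y = 0,
  so v ∝ (b, λ_1 - a) = (6, 5.0828) = u.
  ||u|| = √((6)² + (5.0828)²) = √(61.8345) ≈ 7.8635,
  v_1 = u/||u|| ≈ (0.763, 0.6464) (||v_1|| = 1).

λ_1 = 20.0828,  λ_2 = 7.9172;  v_1 ≈ (0.763, 0.6464)


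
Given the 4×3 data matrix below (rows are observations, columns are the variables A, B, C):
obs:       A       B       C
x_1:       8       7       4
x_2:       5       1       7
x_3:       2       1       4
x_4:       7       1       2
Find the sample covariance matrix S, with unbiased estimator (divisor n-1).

Step 1 — column means:
  mean(A) = (8 + 5 + 2 + 7) / 4 = 22/4 = 5.5
  mean(B) = (7 + 1 + 1 + 1) / 4 = 10/4 = 2.5
  mean(C) = (4 + 7 + 4 + 2) / 4 = 17/4 = 4.25

Step 2 — sample covariance S[i,j] = (1/(n-1)) · Σ_k (x_{k,i} - mean_i) · (x_{k,j} - mean_j), with n-1 = 3.
  S[A,A] = ((2.5)·(2.5) + (-0.5)·(-0.5) + (-3.5)·(-3.5) + (1.5)·(1.5)) / 3 = 21/3 = 7
  S[A,B] = ((2.5)·(4.5) + (-0.5)·(-1.5) + (-3.5)·(-1.5) + (1.5)·(-1.5)) / 3 = 15/3 = 5
  S[A,C] = ((2.5)·(-0.25) + (-0.5)·(2.75) + (-3.5)·(-0.25) + (1.5)·(-2.25)) / 3 = -4.5/3 = -1.5
  S[B,B] = ((4.5)·(4.5) + (-1.5)·(-1.5) + (-1.5)·(-1.5) + (-1.5)·(-1.5)) / 3 = 27/3 = 9
  S[B,C] = ((4.5)·(-0.25) + (-1.5)·(2.75) + (-1.5)·(-0.25) + (-1.5)·(-2.25)) / 3 = -1.5/3 = -0.5
  S[C,C] = ((-0.25)·(-0.25) + (2.75)·(2.75) + (-0.25)·(-0.25) + (-2.25)·(-2.25)) / 3 = 12.75/3 = 4.25

S is symmetric (S[j,i] = S[i,j]). Assembling:

S = [[7, 5, -1.5],
 [5, 9, -0.5],
 [-1.5, -0.5, 4.25]]


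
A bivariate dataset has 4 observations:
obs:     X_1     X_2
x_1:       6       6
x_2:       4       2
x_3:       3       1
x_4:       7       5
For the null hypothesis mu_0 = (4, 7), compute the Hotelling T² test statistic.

Step 1 — sample mean vector:
  mean(X_1) = (6 + 4 + 3 + 7) / 4 = 20/4 = 5
  mean(X_2) = (6 + 2 + 1 + 5) / 4 = 14/4 = 3.5
  x̄ = (5, 3.5),  deviation x̄ - mu_0 = (5, 3.5) - (4, 7) = (1, -3.5).

Step 2 — sample covariance matrix, S[i,j] = (1/(n-1)) · Σ_k (x_{k,i} - mean_i) · (x_{k,j} - mean_j), divisor n-1 = 3:
  S[X_1,X_1] = ((1)·(1) + (-1)·(-1) + (-2)·(-2) + (2)·(2)) / 3 = 10/3 = 3.3333
  S[X_1,X_2] = ((1)·(2.5) + (-1)·(-1.5) + (-2)·(-2.5) + (2)·(1.5)) / 3 = 12/3 = 4
  S[X_2,X_2] = ((2.5)·(2.5) + (-1.5)·(-1.5) + (-2.5)·(-2.5) + (1.5)·(1.5)) / 3 = 17/3 = 5.6667
  S = [[3.3333, 4],
 [4, 5.6667]].

Step 3 — invert S. det(S) = 3.3333·5.6667 - (4)² = 2.8889.
  S^{-1} = (1/det) · [[d, -b], [-b, a]] = [[1.9615, -1.3846],
 [-1.3846, 1.1538]].

Step 4 — quadratic form (x̄ - mu_0)^T · S^{-1} · (x̄ - mu_0):
  S^{-1} · (x̄ - mu_0) = (6.8077, -5.4231),
  (x̄ - mu_0)^T · [...] = (1)·(6.8077) + (-3.5)·(-5.4231) = 25.7885.

Step 5 — scale by n: T² = 4 · 25.7885 = 103.1538.

T² ≈ 103.1538


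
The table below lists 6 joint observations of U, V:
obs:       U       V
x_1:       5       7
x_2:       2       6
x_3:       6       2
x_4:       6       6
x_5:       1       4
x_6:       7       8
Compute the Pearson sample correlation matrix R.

Step 1 — column means:
  mean(U) = (5 + 2 + 6 + 6 + 1 + 7) / 6 = 27/6 = 4.5
  mean(V) = (7 + 6 + 2 + 6 + 4 + 8) / 6 = 33/6 = 5.5

Step 2 — sample variances and covariances s[i,j] = (1/(n-1)) · Σ_k (x_{k,i} - mean_i) · (x_{k,j} - mean_j), with n-1 = 5:
  s[U,U] = ((0.5)·(0.5) + (-2.5)·(-2.5) + (1.5)·(1.5) + (1.5)·(1.5) + (-3.5)·(-3.5) + (2.5)·(2.5)) / 5 = 29.5/5 = 5.9
  s[U,V] = ((0.5)·(1.5) + (-2.5)·(0.5) + (1.5)·(-3.5) + (1.5)·(0.5) + (-3.5)·(-1.5) + (2.5)·(2.5)) / 5 = 6.5/5 = 1.3
  s[V,V] = ((1.5)·(1.5) + (0.5)·(0.5) + (-3.5)·(-3.5) + (0.5)·(0.5) + (-1.5)·(-1.5) + (2.5)·(2.5)) / 5 = 23.5/5 = 4.7
  Sample standard deviations s_i = √(s[i,i]):
  s(U) = √(5.9) = 2.429
  s(V) = √(4.7) = 2.1679

Step 3 — r_{ij} = s_{ij} / (s_i · s_j):
  r[U,U] = 1 (diagonal).
  r[U,V] = 1.3 / (2.429 · 2.1679) = 1.3 / 5.2659 = 0.2469
  r[V,V] = 1 (diagonal).

R is symmetric with unit diagonal. Assembling:

R = [[1, 0.2469],
 [0.2469, 1]]


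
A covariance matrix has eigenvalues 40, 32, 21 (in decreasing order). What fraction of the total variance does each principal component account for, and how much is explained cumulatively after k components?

Step 1 — total variance = trace(Sigma) = Σ λ_i = 40 + 32 + 21 = 93.

Step 2 — fraction explained by component i = λ_i / Σ λ:
  PC1: 40/93 = 0.4301
  PC2: 32/93 = 0.3441
  PC3: 21/93 = 0.2258

Step 3 — cumulative fraction after k components = (λ_1 + ... + λ_k) / Σ λ:
  k = 1: 40/93 = 0.4301
  k = 2: (40 + 32)/93 = 72/93 = 0.7742
  k = 3: (40 + 32 + 21)/93 = 93/93 = 1

Summary (fraction, with percent):

explained: PC1 0.4301 (43.01%), PC2 0.3441 (34.41%), PC3 0.2258 (22.58%);  cumulative: 0.4301, 0.7742, 1


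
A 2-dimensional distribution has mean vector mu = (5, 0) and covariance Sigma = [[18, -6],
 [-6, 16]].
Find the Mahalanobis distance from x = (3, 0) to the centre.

Step 1 — centre the observation: (x - mu) = (-2, 0).

Step 2 — invert Sigma. det(Sigma) = 18·16 - (-6)² = 252.
  Sigma^{-1} = (1/det) · [[d, -b], [-b, a]] = [[0.0635, 0.0238],
 [0.0238, 0.0714]].

Step 3 — form the quadratic (x - mu)^T · Sigma^{-1} · (x - mu):
  Sigma^{-1} · (x - mu) = (-0.127, -0.0476).
  (x - mu)^T · [Sigma^{-1} · (x - mu)] = (-2)·(-0.127) + (0)·(-0.0476) = 0.254.

Step 4 — take square root: d = √(0.254) ≈ 0.504.

d(x, mu) = √(0.254) ≈ 0.504


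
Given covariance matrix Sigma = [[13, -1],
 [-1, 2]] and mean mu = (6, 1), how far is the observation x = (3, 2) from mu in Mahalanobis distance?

Step 1 — centre the observation: (x - mu) = (-3, 1).

Step 2 — invert Sigma. det(Sigma) = 13·2 - (-1)² = 25.
  Sigma^{-1} = (1/det) · [[d, -b], [-b, a]] = [[0.08, 0.04],
 [0.04, 0.52]].

Step 3 — form the quadratic (x - mu)^T · Sigma^{-1} · (x - mu):
  Sigma^{-1} · (x - mu) = (-0.2, 0.4).
  (x - mu)^T · [Sigma^{-1} · (x - mu)] = (-3)·(-0.2) + (1)·(0.4) = 1.

Step 4 — take square root: d = √(1) ≈ 1.

d(x, mu) = √(1) ≈ 1


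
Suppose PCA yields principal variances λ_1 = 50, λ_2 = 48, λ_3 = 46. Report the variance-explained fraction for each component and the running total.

Step 1 — total variance = trace(Sigma) = Σ λ_i = 50 + 48 + 46 = 144.

Step 2 — fraction explained by component i = λ_i / Σ λ:
  PC1: 50/144 = 0.3472
  PC2: 48/144 = 0.3333
  PC3: 46/144 = 0.3194

Step 3 — cumulative fraction after k components = (λ_1 + ... + λ_k) / Σ λ:
  k = 1: 50/144 = 0.3472
  k = 2: (50 + 48)/144 = 98/144 = 0.6806
  k = 3: (50 + 48 + 46)/144 = 144/144 = 1

Summary (fraction, with percent):

explained: PC1 0.3472 (34.72%), PC2 0.3333 (33.33%), PC3 0.3194 (31.94%);  cumulative: 0.3472, 0.6806, 1


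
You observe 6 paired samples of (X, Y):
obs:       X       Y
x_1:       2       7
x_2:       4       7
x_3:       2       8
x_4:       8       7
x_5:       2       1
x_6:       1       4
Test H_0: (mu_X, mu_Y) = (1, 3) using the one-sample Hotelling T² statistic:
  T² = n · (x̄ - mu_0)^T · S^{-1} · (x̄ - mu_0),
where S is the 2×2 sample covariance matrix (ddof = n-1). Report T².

Step 1 — sample mean vector:
  mean(X) = (2 + 4 + 2 + 8 + 2 + 1) / 6 = 19/6 = 3.1667
  mean(Y) = (7 + 7 + 8 + 7 + 1 + 4) / 6 = 34/6 = 5.6667
  x̄ = (3.1667, 5.6667),  deviation x̄ - mu_0 = (3.1667, 5.6667) - (1, 3) = (2.1667, 2.6667).

Step 2 — sample covariance matrix, S[i,j] = (1/(n-1)) · Σ_k (x_{k,i} - mean_i) · (x_{k,j} - mean_j), divisor n-1 = 5:
  S[X,X] = ((-1.1667)·(-1.1667) + (0.8333)·(0.8333) + (-1.1667)·(-1.1667) + (4.8333)·(4.8333) + (-1.1667)·(-1.1667) + (-2.1667)·(-2.1667)) / 5 = 32.8333/5 = 6.5667
  S[X,Y] = ((-1.1667)·(1.3333) + (0.8333)·(1.3333) + (-1.1667)·(2.3333) + (4.8333)·(1.3333) + (-1.1667)·(-4.6667) + (-2.1667)·(-1.6667)) / 5 = 12.3333/5 = 2.4667
  S[Y,Y] = ((1.3333)·(1.3333) + (1.3333)·(1.3333) + (2.3333)·(2.3333) + (1.3333)·(1.3333) + (-4.6667)·(-4.6667) + (-1.6667)·(-1.6667)) / 5 = 35.3333/5 = 7.0667
  S = [[6.5667, 2.4667],
 [2.4667, 7.0667]].

Step 3 — invert S. det(S) = 6.5667·7.0667 - (2.4667)² = 40.32.
  S^{-1} = (1/det) · [[d, -b], [-b, a]] = [[0.1753, -0.0612],
 [-0.0612, 0.1629]].

Step 4 — quadratic form (x̄ - mu_0)^T · S^{-1} · (x̄ - mu_0):
  S^{-1} · (x̄ - mu_0) = (0.2166, 0.3018),
  (x̄ - mu_0)^T · [...] = (2.1667)·(0.2166) + (2.6667)·(0.3018) = 1.274.

Step 5 — scale by n: T² = 6 · 1.274 = 7.6438.

T² ≈ 7.6438


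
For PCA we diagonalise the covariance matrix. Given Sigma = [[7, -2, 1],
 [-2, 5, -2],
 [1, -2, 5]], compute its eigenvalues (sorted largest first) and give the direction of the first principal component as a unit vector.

Step 1 — characteristic polynomial p(λ) = det(λI - Sigma) = λ³ - tr·λ² + c_1·λ - det, where tr = trace, c_1 = sum of the principal 2×2 minors, det = det(Sigma):
  tr = 7 + 5 + 5 = 17,
  c_1 = (7·5 - (-2)²) + (7·5 - (1)²) + (5·5 - (-2)²) = 31 + 34 + 21 = 86,
  det = 7·(5·5 - (-2)²) - (-2)·((-2)·5 - (-2)·(1)) + (1)·((-2)·(-2) - 5·(1)) = 7·(21) - (-2)·(-8) + (1)·(-1) = 130.
  So p(λ) = λ³ - 17λ² + 86λ - 130.
Step 2 — look for an integer root (rational root theorem: any rational root is an integer divisor of 130). Testing λ = 5:
  p(5) = 125 - 425 + 430 - 130 = 0  ✓
  Dividing out (λ - 5): p(λ) = (λ - 5)(λ² - 12λ + 26).
Step 3 — remaining eigenvalues from the quadratic λ² - 12λ + 26 = 0:
  Δ = 12² - 4·26 = 144 - 104 = 40,  λ = (12 ± √40)/2 = (12 ± 6.3246)/2 ≈ 9.1623 or 2.8377.
  Sorted: λ_1 = 9.1623,  λ_2 = 5,  λ_3 = 2.8377  (check: sum = 17 = tr ✓).

Step 4 — unit eigenvector for λ_1 ≈ 9.1623: v spans the null space of (Sigma - λ_1 I), whose rows are
  r_1 = (-2.1623, -2, 1),  r_2 = (-2, -4.1623, -2),  r_3 = (1, -2, -4.1623).
  v is orthogonal to every row, so take v ∝ r_1 × r_2 = ((-2)·(-2) - (1)·(-4.1623), (1)·(-2) - (-2.1623)·(-2), (-2.1623)·(-4.1623) - (-2)·(-2)) ≈ (8.1623, -6.3246, 5).
  Let u = (8.1623, -6.3246, 5).
  ||u|| = √((8.1623)² + (-6.3246)² + (5)²) = √(131.6228) ≈ 11.4727,  v_1 = u/||u|| ≈ (0.7115, -0.5513, 0.4358) (||v_1|| = 1).

λ_1 = 9.1623,  λ_2 = 5,  λ_3 = 2.8377;  v_1 ≈ (0.7115, -0.5513, 0.4358)
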